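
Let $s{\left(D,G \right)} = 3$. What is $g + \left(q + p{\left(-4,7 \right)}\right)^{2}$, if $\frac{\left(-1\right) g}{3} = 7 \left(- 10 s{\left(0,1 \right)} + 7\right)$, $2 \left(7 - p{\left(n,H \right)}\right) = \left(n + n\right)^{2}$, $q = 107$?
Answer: $7207$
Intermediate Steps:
$p{\left(n,H \right)} = 7 - 2 n^{2}$ ($p{\left(n,H \right)} = 7 - \frac{\left(n + n\right)^{2}}{2} = 7 - \frac{\left(2 n\right)^{2}}{2} = 7 - \frac{4 n^{2}}{2} = 7 - 2 n^{2}$)
$g = 483$ ($g = - 3 \cdot 7 \left(\left(-10\right) 3 + 7\right) = - 3 \cdot 7 \left(-30 + 7\right) = - 3 \cdot 7 \left(-23\right) = \left(-3\right) \left(-161\right) = 483$)
$g + \left(q + p{\left(-4,7 \right)}\right)^{2} = 483 + \left(107 + \left(7 - 2 \left(-4\right)^{2}\right)\right)^{2} = 483 + \left(107 + \left(7 - 32\right)\right)^{2} = 483 + \left(107 - 25\right)^{2} = 483 + 82^{2} = 483 + 6724 = 7207$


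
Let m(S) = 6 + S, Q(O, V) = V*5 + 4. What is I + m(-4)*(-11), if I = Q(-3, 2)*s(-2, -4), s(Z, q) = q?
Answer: -78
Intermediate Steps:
Q(O, V) = 4 + 5*V (Q(O, V) = 5*V + 4 = 4 + 5*V)
I = -56 (I = (4 + 5*2)*(-4) = (4 + 10)*(-4) = 14*(-4) = -56)
I + m(-4)*(-11) = -56 + (6 - 4)*(-11) = -56 + 2*(-11) = -56 - 22 = -78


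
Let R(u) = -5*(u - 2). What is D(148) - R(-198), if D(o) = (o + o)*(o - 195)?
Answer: -14912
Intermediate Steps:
R(u) = 10 - 5*u (R(u) = -5*(-2 + u) = 10 - 5*u)
D(o) = 2*o*(-195 + o) (D(o) = (2*o)*(-195 + o) = 2*o*(-195 + o))
D(148) - R(-198) = 2*148*(-195 + 148) - (10 - 5*(-198)) = 2*148*(-47) - (10 + 990) = -13912 - 1*1000 = -13912 - 1000 = -14912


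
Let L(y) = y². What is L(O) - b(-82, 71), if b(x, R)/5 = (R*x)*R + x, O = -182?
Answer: 2100344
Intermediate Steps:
b(x, R) = 5*x + 5*x*R² (b(x, R) = 5*((R*x)*R + x) = 5*(x*R² + x) = 5*(x + x*R²) = 5*x + 5*x*R²)
L(O) - b(-82, 71) = (-182)² - 5*(-82)*(1 + 71²) = 33124 - 5*(-82)*(1 + 5041) = 33124 - 5*(-82)*5042 = 33124 - 1*(-2067220) = 33124 + 2067220 = 2100344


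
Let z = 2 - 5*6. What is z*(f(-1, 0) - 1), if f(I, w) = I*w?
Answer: 28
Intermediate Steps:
z = -28 (z = 2 - 30 = -28)
z*(f(-1, 0) - 1) = -28*(-1*0 - 1) = -28*(0 - 1) = -28*(-1) = 28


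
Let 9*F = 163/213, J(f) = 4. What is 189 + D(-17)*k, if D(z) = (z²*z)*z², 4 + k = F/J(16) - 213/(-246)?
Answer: 1389609571667/314388 ≈ 4.4200e+6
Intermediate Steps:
F = 163/1917 (F = (163/213)/9 = (163*(1/213))/9 = (⅑)*(163/213) = 163/1917 ≈ 0.085029)
k = -978655/314388 (k = -4 + ((163/1917)/4 - 213/(-246)) = -4 + ((163/1917)*(¼) - 213*(-1/246)) = -4 + (163/7668 + 71/82) = -4 + 278897/314388 = -978655/314388 ≈ -3.1129)
D(z) = z⁵ (D(z) = z³*z² = z⁵)
189 + D(-17)*k = 189 + (-17)⁵*(-978655/314388) = 189 - 1419857*(-978655/314388) = 189 + 1389550152335/314388 = 1389609571667/314388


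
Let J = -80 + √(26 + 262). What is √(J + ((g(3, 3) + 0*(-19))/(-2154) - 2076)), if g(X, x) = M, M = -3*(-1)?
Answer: √(-1111470462 + 6186288*√2)/718 ≈ 46.25*I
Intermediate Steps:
M = 3
g(X, x) = 3
J = -80 + 12*√2 (J = -80 + √288 = -80 + 12*√2 ≈ -63.029)
√(J + ((g(3, 3) + 0*(-19))/(-2154) - 2076)) = √((-80 + 12*√2) + ((3 + 0*(-19))/(-2154) - 2076)) = √((-80 + 12*√2) + ((3 + 0)*(-1/2154) - 2076)) = √((-80 + 12*√2) + (3*(-1/2154) - 2076)) = √((-80 + 12*√2) + (-1/718 - 2076)) = √((-80 + 12*√2) - 1490569/718) = √(-1548009/718 + 12*√2)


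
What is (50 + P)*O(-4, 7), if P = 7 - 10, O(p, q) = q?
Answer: 329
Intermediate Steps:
P = -3
(50 + P)*O(-4, 7) = (50 - 3)*7 = 47*7 = 329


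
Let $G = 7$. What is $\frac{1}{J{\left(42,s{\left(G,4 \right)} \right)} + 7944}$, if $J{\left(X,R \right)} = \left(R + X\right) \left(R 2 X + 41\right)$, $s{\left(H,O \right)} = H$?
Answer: $\frac{1}{38765} \approx 2.5796 \cdot 10^{-5}$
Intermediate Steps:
$J{\left(X,R \right)} = \left(41 + 2 R X\right) \left(R + X\right)$ ($J{\left(X,R \right)} = \left(R + X\right) \left(2 R X + 41\right) = \left(R + X\right) \left(41 + 2 R X\right) = \left(41 + 2 R X\right) \left(R + X\right)$)
$\frac{1}{J{\left(42,s{\left(G,4 \right)} \right)} + 7944} = \frac{1}{\left(41 \cdot 7 + 41 \cdot 42 + 2 \cdot 7 \cdot 42^{2} + 2 \cdot 42 \cdot 7^{2}\right) + 7944} = \frac{1}{\left(287 + 1722 + 2 \cdot 7 \cdot 1764 + 2 \cdot 42 \cdot 49\right) + 7944} = \frac{1}{\left(287 + 1722 + 24696 + 4116\right) + 7944} = \frac{1}{30821 + 7944} = \frac{1}{38765}$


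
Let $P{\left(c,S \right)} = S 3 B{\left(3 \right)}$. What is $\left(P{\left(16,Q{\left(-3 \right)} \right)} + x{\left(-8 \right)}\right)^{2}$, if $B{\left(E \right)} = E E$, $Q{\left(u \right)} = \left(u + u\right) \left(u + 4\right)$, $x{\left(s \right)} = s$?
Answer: $28900$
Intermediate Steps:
$Q{\left(u \right)} = 2 u \left(4 + u\right)$
$B{\left(E \right)} = E^{2}$
$P{\left(c,S \right)} = 27 S$ ($P{\left(c,S \right)} = S 3 \cdot 3^{2} = 3 S 9 = 27 S$)
$\left(P{\left(16,Q{\left(-3 \right)} \right)} + x{\left(-8 \right)}\right)^{2} = \left(27 \cdot 2 \left(-3\right) \left(4 - 3\right) - 8\right)^{2} = \left(27 \cdot 2 \left(-3\right) 1 - 8\right)^{2} = \left(27 \left(-6\right) - 8\right)^{2} = \left(-162 - 8\right)^{2} = \left(-170\right)^{2} = 28900$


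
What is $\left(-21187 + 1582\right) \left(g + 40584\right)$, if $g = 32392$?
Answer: $-1430694480$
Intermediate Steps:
$\left(-21187 + 1582\right) \left(g + 40584\right) = \left(-21187 + 1582\right) \left(32392 + 40584\right) = \left(-19605\right) 72976 = -1430694480$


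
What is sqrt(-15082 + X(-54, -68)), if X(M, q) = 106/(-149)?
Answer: 2*I*sqrt(83712819)/149 ≈ 122.81*I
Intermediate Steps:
X(M, q) = -106/149 (X(M, q) = 106*(-1/149) = -106/149)
sqrt(-15082 + X(-54, -68)) = sqrt(-15082 - 106/149) = sqrt(-2247324/149) = 2*I*sqrt(83712819)/149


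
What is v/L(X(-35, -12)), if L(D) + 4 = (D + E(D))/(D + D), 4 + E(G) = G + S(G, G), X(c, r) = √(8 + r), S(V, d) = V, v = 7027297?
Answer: -70272970/29 - 28109188*I/29 ≈ -2.4232e+6 - 9.6928e+5*I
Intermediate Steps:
E(G) = -4 + 2*G (E(G) = -4 + (G + G) = -4 + 2*G)
L(D) = -4 + (-4 + 3*D)/(2*D) (L(D) = -4 + (D + (-4 + 2*D))/(D + D) = -4 + (-4 + 3*D)/((2*D)) = -4 + (-4 + 3*D)*(1/(2*D)) = -4 + (-4 + 3*D)/(2*D))
v/L(X(-35, -12)) = 7027297/(-5/2 - 2/√(8 - 12)) = 7027297/(-5/2 - 2*(-I/2)) = 7027297/(-5/2 - (-1)*I) = 7027297/(-5/2 + I) = 7027297*(4*(-5/2 - I)/29) = 28109188*(-5/2 - I)/29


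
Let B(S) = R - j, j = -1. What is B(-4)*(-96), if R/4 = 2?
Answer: -864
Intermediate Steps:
R = 8 (R = 4*2 = 8)
B(S) = 9 (B(S) = 8 - 1*(-1) = 8 + 1 = 9)
B(-4)*(-96) = 9*(-96) = -864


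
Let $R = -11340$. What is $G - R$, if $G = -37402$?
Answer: $-26062$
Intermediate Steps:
$G - R = -37402 - -11340 = -37402 + 11340 = -26062$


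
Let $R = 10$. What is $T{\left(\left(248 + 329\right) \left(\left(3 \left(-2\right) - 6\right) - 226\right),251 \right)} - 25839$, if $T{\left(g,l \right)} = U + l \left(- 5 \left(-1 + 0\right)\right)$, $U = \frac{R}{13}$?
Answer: $- \frac{319582}{13} \approx -24583.0$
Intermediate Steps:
$U = \frac{10}{13} \approx 0.76923$
$T{\left(g,l \right)} = \frac{10}{13} + 5 l$ ($T{\left(g,l \right)} = \frac{10}{13} + l \left(- 5 \left(-1 + 0\right)\right) = \frac{10}{13} + l \left(\left(-5\right) \left(-1\right)\right) = \frac{10}{13} + l 5 = \frac{10}{13} + 5 l$)
$T{\left(\left(248 + 329\right) \left(\left(3 \left(-2\right) - 6\right) - 226\right),251 \right)} - 25839 = \left(\frac{10}{13} + 5 \cdot 251\right) - 25839 = \left(\frac{10}{13} + 1255\right) - 25839 = \frac{16325}{13} - 25839 = - \frac{319582}{13}$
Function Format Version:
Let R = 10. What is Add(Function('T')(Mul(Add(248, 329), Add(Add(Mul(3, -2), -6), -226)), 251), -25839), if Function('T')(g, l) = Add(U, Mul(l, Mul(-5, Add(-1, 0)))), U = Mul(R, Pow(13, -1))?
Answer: Rational(-319582, 13) ≈ -24583.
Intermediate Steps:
U = Rational(10, 13) (U = Mul(10, Pow(13, -1)) = Mul(10, Rational(1, 13)) = Rational(10, 13) ≈ 0.76923)
Function('T')(g, l) = Add(Rational(10, 13), Mul(5, l)) (Function('T')(g, l) = Add(Rational(10, 13), Mul(l, Mul(-5, Add(-1, 0)))) = Add(Rational(10, 13), Mul(l, Mul(-5, -1))) = Add(Rational(10, 13), Mul(l, 5)) = Add(Rational(10, 13), Mul(5, l)))
Add(Function('T')(Mul(Add(248, 329), Add(Add(Mul(3, -2), -6), -226)), 251), -25839) = Add(Add(Rational(10, 13), Mul(5, 251)), -25839) = Add(Add(Rational(10, 13), 1255), -25839) = Add(Rational(16325, 13), -25839) = Rational(-319582, 13)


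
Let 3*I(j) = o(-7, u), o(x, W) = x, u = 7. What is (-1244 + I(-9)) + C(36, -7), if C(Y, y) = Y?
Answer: -3631/3 ≈ -1210.3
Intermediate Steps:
I(j) = -7/3 (I(j) = (⅓)*(-7) = -7/3)
(-1244 + I(-9)) + C(36, -7) = (-1244 - 7/3) + 36 = -3739/3 + 36 = -3631/3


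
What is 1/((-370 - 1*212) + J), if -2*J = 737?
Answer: -2/1901 ≈ -0.0010521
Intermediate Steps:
J = -737/2 (J = -1/2*737 = -737/2 ≈ -368.50)
1/((-370 - 1*212) + J) = 1/((-370 - 1*212) - 737/2) = 1/((-370 - 212) - 737/2) = 1/(-582 - 737/2) = 1/(-1901/2) = -2/1901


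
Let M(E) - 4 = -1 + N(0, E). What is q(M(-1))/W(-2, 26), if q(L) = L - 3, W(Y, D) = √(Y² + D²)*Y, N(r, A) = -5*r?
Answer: 0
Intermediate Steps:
W(Y, D) = Y*√(D² + Y²) (W(Y, D) = √(D² + Y²)*Y = Y*√(D² + Y²))
M(E) = 3 (M(E) = 4 + (-1 - 5*0) = 4 + (-1 + 0) = 4 - 1 = 3)
q(L) = -3 + L
q(M(-1))/W(-2, 26) = (-3 + 3)/((-2*√(26² + (-2)²))) = 0/((-2*√(676 + 4))) = 0/((-4*√170)) = 0*(-√170/680) = 0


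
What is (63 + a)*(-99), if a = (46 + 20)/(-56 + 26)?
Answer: -30096/5 ≈ -6019.2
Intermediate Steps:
a = -11/5 (a = 66/(-30) = 66*(-1/30) = -11/5 ≈ -2.2000)
(63 + a)*(-99) = (63 - 11/5)*(-99) = (304/5)*(-99) = -30096/5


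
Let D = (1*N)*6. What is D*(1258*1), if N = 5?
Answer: 37740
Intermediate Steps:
D = 30 (D = (1*5)*6 = 5*6 = 30)
D*(1258*1) = 30*(1258*1) = 30*1258 = 37740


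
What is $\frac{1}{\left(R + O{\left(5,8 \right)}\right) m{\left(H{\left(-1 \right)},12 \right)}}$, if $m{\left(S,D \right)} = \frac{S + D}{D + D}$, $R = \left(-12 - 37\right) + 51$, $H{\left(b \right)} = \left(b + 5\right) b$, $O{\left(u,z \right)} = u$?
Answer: $\frac{3}{7} \approx 0.42857$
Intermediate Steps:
$H{\left(b \right)} = b \left(5 + b\right)$ ($H{\left(b \right)} = \left(5 + b\right) b = b \left(5 + b\right)$)
$R = 2$ ($R = -49 + 51 = 2$)
$m{\left(S,D \right)} = \frac{D + S}{2 D}$
$\frac{1}{\left(R + O{\left(5,8 \right)}\right) m{\left(H{\left(-1 \right)},12 \right)}} = \frac{1}{\left(2 + 5\right) \frac{12 - \left(5 - 1\right)}{2 \cdot 12}} = \frac{1}{7 \cdot \frac{1}{2} \cdot \frac{1}{12} \left(12 - 4\right)} = \frac{1}{7 \cdot \frac{1}{2} \cdot \frac{1}{12} \cdot 8} = \frac{1}{7 \cdot \frac{1}{3}} = \frac{1}{\frac{7}{3}} = \frac{3}{7}$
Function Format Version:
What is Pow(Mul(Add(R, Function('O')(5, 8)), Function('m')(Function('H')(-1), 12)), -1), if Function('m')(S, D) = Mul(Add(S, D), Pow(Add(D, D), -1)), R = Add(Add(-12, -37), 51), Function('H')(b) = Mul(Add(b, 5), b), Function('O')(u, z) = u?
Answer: Rational(3, 7) ≈ 0.42857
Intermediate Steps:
Function('H')(b) = Mul(b, Add(5, b)) (Function('H')(b) = Mul(Add(5, b), b) = Mul(b, Add(5, b)))
R = 2 (R = Add(-49, 51) = 2)
Function('m')(S, D) = Mul(Rational(1, 2), Pow(D, -1), Add(D, S)) (Function('m')(S, D) = Mul(Add(D, S), Pow(Mul(2, D), -1)) = Mul(Add(D, S), Mul(Rational(1, 2), Pow(D, -1))) = Mul(Rational(1, 2), Pow(D, -1), Add(D, S)))
Pow(Mul(Add(R, Function('O')(5, 8)), Function('m')(Function('H')(-1), 12)), -1) = Pow(Mul(Add(2, 5), Mul(Rational(1, 2), Pow(12, -1), Add(12, Mul(-1, Add(5, -1))))), -1) = Pow(Mul(7, Mul(Rational(1, 2), Rational(1, 12), Add(12, Mul(-1, 4)))), -1) = Pow(Mul(7, Mul(Rational(1, 2), Rational(1, 12), Add(12, -4))), -1) = Pow(Mul(7, Mul(Rational(1, 2), Rational(1, 12), 8)), -1) = Pow(Mul(7, Rational(1, 3)), -1) = Pow(Rational(7, 3), -1) = Rational(3, 7)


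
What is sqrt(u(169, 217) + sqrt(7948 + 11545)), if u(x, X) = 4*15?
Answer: sqrt(60 + sqrt(19493)) ≈ 14.129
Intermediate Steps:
u(x, X) = 60
sqrt(u(169, 217) + sqrt(7948 + 11545)) = sqrt(60 + sqrt(7948 + 11545)) = sqrt(60 + sqrt(19493))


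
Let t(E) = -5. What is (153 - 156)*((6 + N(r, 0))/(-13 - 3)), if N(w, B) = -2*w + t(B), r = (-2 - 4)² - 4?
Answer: -189/16 ≈ -11.813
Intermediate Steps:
r = 32 (r = (-6)² - 4 = 36 - 4 = 32)
N(w, B) = -5 - 2*w (N(w, B) = -2*w - 5 = -5 - 2*w)
(153 - 156)*((6 + N(r, 0))/(-13 - 3)) = (153 - 156)*((6 + (-5 - 2*32))/(-13 - 3)) = -3*(6 + (-5 - 64))/(-16) = -3*(6 - 69)*(-1)/16 = -(-189)*(-1)/16 = -3*63/16 = -189/16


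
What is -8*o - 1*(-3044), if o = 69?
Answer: 2492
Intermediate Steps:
-8*o - 1*(-3044) = -8*69 - 1*(-3044) = -552 + 3044 = 2492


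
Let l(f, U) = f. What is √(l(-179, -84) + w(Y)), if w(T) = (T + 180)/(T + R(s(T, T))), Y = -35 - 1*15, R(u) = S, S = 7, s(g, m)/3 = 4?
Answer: I*√336561/43 ≈ 13.492*I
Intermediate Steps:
s(g, m) = 12 (s(g, m) = 3*4 = 12)
R(u) = 7
Y = -50 (Y = -35 - 15 = -50)
w(T) = (180 + T)/(7 + T) (w(T) = (T + 180)/(T + 7) = (180 + T)/(7 + T))
√(l(-179, -84) + w(Y)) = √(-179 + (180 - 50)/(7 - 50)) = √(-179 + 130/(-43)) = √(-179 - 1/43*130) = √(-179 - 130/43) = √(-7827/43) = I*√336561/43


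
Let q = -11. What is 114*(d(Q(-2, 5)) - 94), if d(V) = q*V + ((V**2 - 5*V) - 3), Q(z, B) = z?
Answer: -6954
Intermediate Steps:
d(V) = -3 + V**2 - 16*V (d(V) = -11*V + ((V**2 - 5*V) - 3) = -11*V + (-3 + V**2 - 5*V) = -3 + V**2 - 16*V)
114*(d(Q(-2, 5)) - 94) = 114*((-3 + (-2)**2 - 16*(-2)) - 94) = 114*((-3 + 4 + 32) - 94) = 114*(33 - 94) = 114*(-61) = -6954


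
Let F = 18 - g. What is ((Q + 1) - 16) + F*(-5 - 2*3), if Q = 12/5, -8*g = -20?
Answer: -1831/10 ≈ -183.10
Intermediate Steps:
g = 5/2 (g = -⅛*(-20) = 5/2 ≈ 2.5000)
F = 31/2 (F = 18 - 1*5/2 = 18 - 5/2 = 31/2 ≈ 15.500)
Q = 12/5 (Q = 12*(⅕) = 12/5 ≈ 2.4000)
((Q + 1) - 16) + F*(-5 - 2*3) = ((12/5 + 1) - 16) + 31*(-5 - 2*3)/2 = (17/5 - 16) + 31*(-5 - 6)/2 = -63/5 + (31/2)*(-11) = -63/5 - 341/2 = -1831/10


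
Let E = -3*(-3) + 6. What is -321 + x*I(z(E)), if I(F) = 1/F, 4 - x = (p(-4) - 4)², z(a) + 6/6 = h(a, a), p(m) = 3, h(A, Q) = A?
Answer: -4491/14 ≈ -320.79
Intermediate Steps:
E = 15 (E = 9 + 6 = 15)
z(a) = -1 + a
x = 3 (x = 4 - (3 - 4)² = 4 - 1*(-1)² = 4 - 1*1 = 4 - 1 = 3)
-321 + x*I(z(E)) = -321 + 3/(-1 + 15) = -321 + 3/14 = -4491/14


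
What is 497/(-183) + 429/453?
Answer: -48878/27633 ≈ -1.7688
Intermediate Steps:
497/(-183) + 429/453 = 497*(-1/183) + 429*(1/453) = -497/183 + 143/151 = -48878/27633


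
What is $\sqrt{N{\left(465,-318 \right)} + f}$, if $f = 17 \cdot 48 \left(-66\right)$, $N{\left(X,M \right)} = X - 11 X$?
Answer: $7 i \sqrt{1194} \approx 241.88 i$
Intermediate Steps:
$N{\left(X,M \right)} = - 10 X$
$f = -53856$ ($f = 816 \left(-66\right) = -53856$)
$\sqrt{N{\left(465,-318 \right)} + f} = \sqrt{\left(-10\right) 465 - 53856} = \sqrt{-4650 - 53856} = \sqrt{-58506} = 7 i \sqrt{1194}$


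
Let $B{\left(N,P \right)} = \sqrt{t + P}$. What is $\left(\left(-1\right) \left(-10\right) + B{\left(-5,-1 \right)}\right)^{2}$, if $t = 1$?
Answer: $100$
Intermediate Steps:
$B{\left(N,P \right)} = \sqrt{1 + P}$
$\left(\left(-1\right) \left(-10\right) + B{\left(-5,-1 \right)}\right)^{2} = \left(\left(-1\right) \left(-10\right) + \sqrt{1 - 1}\right)^{2} = \left(10 + \sqrt{0}\right)^{2} = \left(10 + 0\right)^{2} = 10^{2} = 100$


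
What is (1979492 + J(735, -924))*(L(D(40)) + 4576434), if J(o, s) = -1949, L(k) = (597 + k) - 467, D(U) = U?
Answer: 9050431203972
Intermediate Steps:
L(k) = 130 + k
(1979492 + J(735, -924))*(L(D(40)) + 4576434) = (1979492 - 1949)*((130 + 40) + 4576434) = 1977543*(170 + 4576434) = 1977543*4576604 = 9050431203972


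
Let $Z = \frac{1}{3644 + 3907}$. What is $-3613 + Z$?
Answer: $- \frac{27281762}{7551} \approx -3613.0$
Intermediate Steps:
$Z = \frac{1}{7551} \approx 0.00013243$
$-3613 + Z = -3613 + \frac{1}{7551} = - \frac{27281762}{7551}$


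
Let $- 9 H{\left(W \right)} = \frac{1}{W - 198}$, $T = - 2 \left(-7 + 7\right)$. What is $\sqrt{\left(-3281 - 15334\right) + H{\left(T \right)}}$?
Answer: $\frac{19 i \sqrt{2021558}}{198} \approx 136.44 i$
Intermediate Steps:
$T = 0$ ($T = \left(-2\right) 0 = 0$)
$H{\left(W \right)} = - \frac{1}{9 \left(-198 + W\right)}$ ($H{\left(W \right)} = - \frac{1}{9 \left(W - 198\right)} = - \frac{1}{9 \left(-198 + W\right)}$)
$\sqrt{\left(-3281 - 15334\right) + H{\left(T \right)}} = \sqrt{\left(-3281 - 15334\right) - \frac{1}{-1782 + 9 \cdot 0}} = \sqrt{\left(-3281 - 15334\right) - \frac{1}{-1782 + 0}} = \sqrt{-18615 - \frac{1}{-1782}} = \sqrt{-18615 - - \frac{1}{1782}} = \sqrt{-18615 + \frac{1}{1782}} = \sqrt{- \frac{33171929}{1782}} = \frac{19 i \sqrt{2021558}}{198}$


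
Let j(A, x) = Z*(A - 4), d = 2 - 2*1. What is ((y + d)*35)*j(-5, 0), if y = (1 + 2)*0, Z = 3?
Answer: 0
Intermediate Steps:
y = 0 (y = 3*0 = 0)
d = 0 (d = 2 - 2 = 0)
j(A, x) = -12 + 3*A (j(A, x) = 3*(A - 4) = 3*(-4 + A) = -12 + 3*A)
((y + d)*35)*j(-5, 0) = ((0 + 0)*35)*(-12 + 3*(-5)) = (0*35)*(-12 - 15) = 0*(-27) = 0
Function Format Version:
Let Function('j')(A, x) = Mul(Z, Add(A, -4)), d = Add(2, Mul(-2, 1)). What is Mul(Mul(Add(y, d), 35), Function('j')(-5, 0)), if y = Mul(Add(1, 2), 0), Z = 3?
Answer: 0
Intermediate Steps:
y = 0 (y = Mul(3, 0) = 0)
d = 0 (d = Add(2, -2) = 0)
Function('j')(A, x) = Add(-12, Mul(3, A)) (Function('j')(A, x) = Mul(3, Add(A, -4)) = Mul(3, Add(-4, A)) = Add(-12, Mul(3, A)))
Mul(Mul(Add(y, d), 35), Function('j')(-5, 0)) = Mul(Mul(Add(0, 0), 35), Add(-12, Mul(3, -5))) = Mul(Mul(0, 35), Add(-12, -15)) = Mul(0, -27) = 0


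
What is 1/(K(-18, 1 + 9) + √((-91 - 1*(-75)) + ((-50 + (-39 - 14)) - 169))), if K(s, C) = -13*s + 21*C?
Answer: 37/16452 - I*√2/16452 ≈ 0.002249 - 8.596e-5*I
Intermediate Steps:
1/(K(-18, 1 + 9) + √((-91 - 1*(-75)) + ((-50 + (-39 - 14)) - 169))) = 1/((-13*(-18) + 21*(1 + 9)) + √((-91 - 1*(-75)) + ((-50 + (-39 - 14)) - 169))) = 1/((234 + 21*10) + √((-91 + 75) + ((-50 - 53) - 169))) = 1/((234 + 210) + √(-16 + (-103 - 169))) = 1/(444 + √(-16 - 272)) = 1/(444 + √(-288)) = 1/(444 + 12*I*√2)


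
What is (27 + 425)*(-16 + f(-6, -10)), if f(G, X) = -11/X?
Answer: -33674/5 ≈ -6734.8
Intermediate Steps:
(27 + 425)*(-16 + f(-6, -10)) = (27 + 425)*(-16 - 11/(-10)) = 452*(-16 - 11*(-1/10)) = 452*(-16 + 11/10) = 452*(-149/10) = -33674/5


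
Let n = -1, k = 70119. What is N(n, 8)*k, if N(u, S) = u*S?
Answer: -560952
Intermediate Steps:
N(u, S) = S*u
N(n, 8)*k = (8*(-1))*70119 = -8*70119 = -560952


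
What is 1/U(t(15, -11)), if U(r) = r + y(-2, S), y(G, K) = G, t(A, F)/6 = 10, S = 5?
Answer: 1/58 ≈ 0.017241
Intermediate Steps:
t(A, F) = 60 (t(A, F) = 6*10 = 60)
U(r) = -2 + r (U(r) = r - 2 = -2 + r)
1/U(t(15, -11)) = 1/(-2 + 60) = 1/58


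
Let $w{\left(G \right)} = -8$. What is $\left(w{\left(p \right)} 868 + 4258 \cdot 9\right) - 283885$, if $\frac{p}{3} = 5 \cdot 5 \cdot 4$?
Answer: $-252507$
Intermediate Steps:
$p = 300$ ($p = 3 \cdot 5 \cdot 5 \cdot 4 = 3 \cdot 25 \cdot 4 = 3 \cdot 100 = 300$)
$\left(w{\left(p \right)} 868 + 4258 \cdot 9\right) - 283885 = \left(\left(-8\right) 868 + 4258 \cdot 9\right) - 283885 = \left(-6944 + 38322\right) - 283885 = 31378 - 283885 = -252507$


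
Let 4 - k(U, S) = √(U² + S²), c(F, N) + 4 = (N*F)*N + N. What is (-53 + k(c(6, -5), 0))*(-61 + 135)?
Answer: -14060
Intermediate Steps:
c(F, N) = -4 + N + F*N² (c(F, N) = -4 + ((N*F)*N + N) = -4 + ((F*N)*N + N) = -4 + (F*N² + N) = -4 + (N + F*N²) = -4 + N + F*N²)
k(U, S) = 4 - √(S² + U²) (k(U, S) = 4 - √(U² + S²) = 4 - √(S² + U²))
(-53 + k(c(6, -5), 0))*(-61 + 135) = (-53 + (4 - √(0² + (-4 - 5 + 6*(-5)²)²)))*(-61 + 135) = (-53 + (4 - √(0 + (-4 - 5 + 6*25)²)))*74 = (-53 + (4 - √(0 + (-4 - 5 + 150)²)))*74 = (-53 + (4 - √(0 + 141²)))*74 = (-53 + (4 - √(0 + 19881)))*74 = (-53 + (4 - √19881))*74 = (-53 + (4 - 1*141))*74 = (-53 + (4 - 141))*74 = (-53 - 137)*74 = -190*74 = -14060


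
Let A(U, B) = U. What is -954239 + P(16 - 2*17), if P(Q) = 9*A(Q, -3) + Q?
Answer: -954419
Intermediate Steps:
P(Q) = 10*Q (P(Q) = 9*Q + Q = 10*Q)
-954239 + P(16 - 2*17) = -954239 + 10*(16 - 2*17) = -954239 + 10*(16 - 34) = -954239 + 10*(-18) = -954239 - 180 = -954419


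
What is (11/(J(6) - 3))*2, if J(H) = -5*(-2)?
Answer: 22/7 ≈ 3.1429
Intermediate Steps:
J(H) = 10
(11/(J(6) - 3))*2 = (11/(10 - 3))*2 = (11/7)*2 = 22/7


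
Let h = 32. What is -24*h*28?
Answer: -21504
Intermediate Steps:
-24*h*28 = -24*32*28 = -768*28 = -21504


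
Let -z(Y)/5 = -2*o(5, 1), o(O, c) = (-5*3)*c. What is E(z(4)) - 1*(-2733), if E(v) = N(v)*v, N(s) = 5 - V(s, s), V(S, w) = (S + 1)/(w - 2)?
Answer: 161883/76 ≈ 2130.0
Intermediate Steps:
o(O, c) = -15*c
V(S, w) = (1 + S)/(-2 + w)
N(s) = 5 - (1 + s)/(-2 + s)
z(Y) = -150 (z(Y) = -(-10)*(-15*1) = -(-10)*(-15) = -5*30 = -150)
E(v) = v*(-11 + 4*v)/(-2 + v) (E(v) = ((-11 + 4*v)/(-2 + v))*v = v*(-11 + 4*v)/(-2 + v))
E(z(4)) - 1*(-2733) = -150*(-11 + 4*(-150))/(-2 - 150) - 1*(-2733) = -150*(-11 - 600)/(-152) + 2733 = -150*(-1/152)*(-611) + 2733 = -45825/76 + 2733 = 161883/76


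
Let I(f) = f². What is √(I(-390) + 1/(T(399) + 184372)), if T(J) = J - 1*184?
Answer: √5182406042729487/184587 ≈ 390.00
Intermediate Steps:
T(J) = -184 + J (T(J) = J - 184 = -184 + J)
√(I(-390) + 1/(T(399) + 184372)) = √((-390)² + 1/((-184 + 399) + 184372)) = √(152100 + 1/(215 + 184372)) = √(152100 + 1/184587) = √(28075682701/184587) = √5182406042729487/184587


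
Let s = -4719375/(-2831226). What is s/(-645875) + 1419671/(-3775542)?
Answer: -1730702596367341/4602682940758347 ≈ -0.37602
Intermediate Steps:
s = 1573125/943742 (s = -4719375*(-1/2831226) = 1573125/943742 ≈ 1.6669)
s/(-645875) + 1419671/(-3775542) = (1573125/943742)/(-645875) + 1419671/(-3775542) = (1573125/943742)*(-1/645875) + 1419671*(-1/3775542) = -12585/4876314914 - 1419671/3775542 = -1730702596367341/4602682940758347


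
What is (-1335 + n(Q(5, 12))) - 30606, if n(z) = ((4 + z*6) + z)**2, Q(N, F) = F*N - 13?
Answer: 78948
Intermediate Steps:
Q(N, F) = -13 + F*N
n(z) = (4 + 7*z)**2 (n(z) = ((4 + 6*z) + z)**2 = (4 + 7*z)**2)
(-1335 + n(Q(5, 12))) - 30606 = (-1335 + (4 + 7*(-13 + 12*5))**2) - 30606 = (-1335 + (4 + 7*(-13 + 60))**2) - 30606 = (-1335 + (4 + 7*47)**2) - 30606 = (-1335 + (4 + 329)**2) - 30606 = (-1335 + 333**2) - 30606 = (-1335 + 110889) - 30606 = 109554 - 30606 = 78948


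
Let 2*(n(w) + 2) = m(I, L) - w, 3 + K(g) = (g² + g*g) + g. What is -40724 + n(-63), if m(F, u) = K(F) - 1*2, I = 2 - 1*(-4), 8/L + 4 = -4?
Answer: -40658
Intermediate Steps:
K(g) = -3 + g + 2*g² (K(g) = -3 + ((g² + g*g) + g) = -3 + ((g² + g²) + g) = -3 + (2*g² + g) = -3 + (g + 2*g²) = -3 + g + 2*g²)
L = -1 (L = 8/(-4 - 4) = 8/(-8) = 8*(-⅛) = -1)
I = 6 (I = 2 + 4 = 6)
m(F, u) = -5 + F + 2*F² (m(F, u) = (-3 + F + 2*F²) - 1*2 = (-3 + F + 2*F²) - 2 = -5 + F + 2*F²)
n(w) = 69/2 - w/2 (n(w) = -2 + ((-5 + 6 + 2*6²) - w)/2 = -2 + ((-5 + 6 + 2*36) - w)/2 = -2 + ((-5 + 6 + 72) - w)/2 = -2 + (73 - w)/2 = -2 + (73/2 - w/2) = 69/2 - w/2)
-40724 + n(-63) = -40724 + (69/2 - ½*(-63)) = -40724 + (69/2 + 63/2) = -40724 + 66 = -40658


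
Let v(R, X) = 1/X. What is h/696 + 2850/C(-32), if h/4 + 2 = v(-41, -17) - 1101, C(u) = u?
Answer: -2257591/23664 ≈ -95.402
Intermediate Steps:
h = -75008/17 (h = -8 + 4*(1/(-17) - 1101) = -8 + 4*(-1/17 - 1101) = -8 + 4*(-18718/17) = -8 - 74872/17 = -75008/17 ≈ -4412.2)
h/696 + 2850/C(-32) = -75008/17/696 + 2850/(-32) = -75008/17*1/696 + 2850*(-1/32) = -9376/1479 - 1425/16 = -2257591/23664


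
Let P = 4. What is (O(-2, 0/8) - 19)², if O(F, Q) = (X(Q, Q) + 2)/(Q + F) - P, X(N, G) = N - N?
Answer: 576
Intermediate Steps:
X(N, G) = 0
O(F, Q) = -4 + 2/(F + Q) (O(F, Q) = (0 + 2)/(Q + F) - 1*4 = 2/(F + Q) - 4 = -4 + 2/(F + Q))
(O(-2, 0/8) - 19)² = (2*(1 - 2*(-2) - 0/8)/(-2 + 0/8) - 19)² = (2*(1 + 4 - 0/8)/(-2 + 0*(⅛)) - 19)² = (2*(1 + 4 - 2*0)/(-2 + 0) - 19)² = (2*(1 + 4 + 0)/(-2) - 19)² = (2*(-½)*5 - 19)² = (-5 - 19)² = (-24)² = 576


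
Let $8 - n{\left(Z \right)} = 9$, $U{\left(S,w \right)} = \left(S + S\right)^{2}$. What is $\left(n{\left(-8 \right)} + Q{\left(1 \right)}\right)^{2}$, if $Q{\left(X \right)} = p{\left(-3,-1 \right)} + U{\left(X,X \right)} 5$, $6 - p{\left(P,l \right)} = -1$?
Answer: $676$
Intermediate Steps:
$p{\left(P,l \right)} = 7$ ($p{\left(P,l \right)} = 6 - -1 = 6 + 1 = 7$)
$U{\left(S,w \right)} = 4 S^{2}$ ($U{\left(S,w \right)} = \left(2 S\right)^{2} = 4 S^{2}$)
$n{\left(Z \right)} = -1$ ($n{\left(Z \right)} = 8 - 9 = -1$)
$Q{\left(X \right)} = 7 + 20 X^{2}$ ($Q{\left(X \right)} = 7 + 4 X^{2} \cdot 5 = 7 + 20 X^{2}$)
$\left(n{\left(-8 \right)} + Q{\left(1 \right)}\right)^{2} = \left(-1 + \left(7 + 20 \cdot 1^{2}\right)\right)^{2} = \left(-1 + \left(7 + 20 \cdot 1\right)\right)^{2} = \left(-1 + \left(7 + 20\right)\right)^{2} = \left(-1 + 27\right)^{2} = 26^{2} = 676$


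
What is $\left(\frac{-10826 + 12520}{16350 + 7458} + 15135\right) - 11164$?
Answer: $\frac{47271631}{11904} \approx 3971.1$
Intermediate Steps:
$\left(\frac{-10826 + 12520}{16350 + 7458} + 15135\right) - 11164 = \left(\frac{1694}{23808} + 15135\right) - 11164 = \left(1694 \cdot \frac{1}{23808} + 15135\right) - 11164 = \left(\frac{847}{11904} + 15135\right) - 11164 = \frac{180167887}{11904} - 11164 = \frac{47271631}{11904}$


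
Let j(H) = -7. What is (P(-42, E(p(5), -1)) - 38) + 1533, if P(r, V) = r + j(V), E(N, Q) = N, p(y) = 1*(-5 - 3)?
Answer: 1446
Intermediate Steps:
p(y) = -8 (p(y) = 1*(-8) = -8)
P(r, V) = -7 + r (P(r, V) = r - 7 = -7 + r)
(P(-42, E(p(5), -1)) - 38) + 1533 = ((-7 - 42) - 38) + 1533 = (-49 - 38) + 1533 = -87 + 1533 = 1446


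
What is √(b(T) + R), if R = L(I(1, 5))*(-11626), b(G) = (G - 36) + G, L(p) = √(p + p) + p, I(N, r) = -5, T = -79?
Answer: √(57936 - 11626*I*√10) ≈ 251.55 - 73.077*I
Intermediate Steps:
L(p) = p + √2*√p (L(p) = √(2*p) + p = √2*√p + p = p + √2*√p)
b(G) = -36 + 2*G (b(G) = (-36 + G) + G = -36 + 2*G)
R = 58130 - 11626*I*√10 (R = (-5 + √2*√(-5))*(-11626) = (-5 + √2*(I*√5))*(-11626) = (-5 + I*√10)*(-11626) = 58130 - 11626*I*√10 ≈ 58130.0 - 36765.0*I)
√(b(T) + R) = √((-36 + 2*(-79)) + (58130 - 11626*I*√10)) = √((-36 - 158) + (58130 - 11626*I*√10)) = √(-194 + (58130 - 11626*I*√10)) = √(57936 - 11626*I*√10)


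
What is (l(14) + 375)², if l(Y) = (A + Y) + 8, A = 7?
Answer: 163216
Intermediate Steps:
l(Y) = 15 + Y (l(Y) = (7 + Y) + 8 = 15 + Y)
(l(14) + 375)² = ((15 + 14) + 375)² = (29 + 375)² = 404² = 163216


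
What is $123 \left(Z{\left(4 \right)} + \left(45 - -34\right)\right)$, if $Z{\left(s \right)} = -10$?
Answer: $8487$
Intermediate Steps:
$123 \left(Z{\left(4 \right)} + \left(45 - -34\right)\right) = 123 \left(-10 + \left(45 - -34\right)\right) = 123 \left(-10 + \left(45 + 34\right)\right) = 123 \left(-10 + 79\right) = 123 \cdot 69 = 8487$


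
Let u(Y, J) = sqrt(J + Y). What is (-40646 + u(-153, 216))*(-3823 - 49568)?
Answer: 2170130586 - 160173*sqrt(7) ≈ 2.1697e+9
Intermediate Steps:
(-40646 + u(-153, 216))*(-3823 - 49568) = (-40646 + sqrt(216 - 153))*(-3823 - 49568) = (-40646 + sqrt(63))*(-53391) = (-40646 + 3*sqrt(7))*(-53391) = 2170130586 - 160173*sqrt(7)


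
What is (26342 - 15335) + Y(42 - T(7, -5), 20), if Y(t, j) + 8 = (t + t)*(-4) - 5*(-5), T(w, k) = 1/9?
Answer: 96200/9 ≈ 10689.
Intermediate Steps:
T(w, k) = ⅑
Y(t, j) = 17 - 8*t (Y(t, j) = -8 + ((t + t)*(-4) - 5*(-5)) = -8 + ((2*t)*(-4) + 25) = -8 + (-8*t + 25) = -8 + (25 - 8*t) = 17 - 8*t)
(26342 - 15335) + Y(42 - T(7, -5), 20) = (26342 - 15335) + (17 - 8*(42 - 1*⅑)) = 11007 + (17 - 8*(42 - ⅑)) = 11007 + (17 - 8*377/9) = 11007 + (17 - 3016/9) = 11007 - 2863/9 = 96200/9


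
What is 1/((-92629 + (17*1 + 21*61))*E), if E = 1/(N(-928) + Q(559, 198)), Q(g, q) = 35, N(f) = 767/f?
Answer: -31713/84755168 ≈ -0.00037417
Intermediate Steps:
E = 928/31713 (E = 1/(767/(-928) + 35) = 1/(767*(-1/928) + 35) = 1/(-767/928 + 35) = 1/(31713/928) = 928/31713 ≈ 0.029262)
1/((-92629 + (17*1 + 21*61))*E) = 1/((-92629 + (17*1 + 21*61))*(928/31713)) = (31713/928)/(-92629 + (17 + 1281)) = (31713/928)/(-92629 + 1298) = (31713/928)/(-91331) = -1/91331*31713/928 = -31713/84755168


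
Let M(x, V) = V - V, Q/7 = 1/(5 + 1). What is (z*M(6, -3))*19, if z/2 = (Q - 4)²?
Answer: 0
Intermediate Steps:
Q = 7/6 (Q = 7/(5 + 1) = 7/6 ≈ 1.1667)
M(x, V) = 0
z = 289/18 (z = 2*(7/6 - 4)² = 2*(-17/6)² = 2*(289/36) = 289/18 ≈ 16.056)
(z*M(6, -3))*19 = ((289/18)*0)*19 = 0*19 = 0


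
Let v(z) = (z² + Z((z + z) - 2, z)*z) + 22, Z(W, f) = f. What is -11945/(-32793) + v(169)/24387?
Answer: 721741969/266574297 ≈ 2.7075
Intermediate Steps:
v(z) = 22 + 2*z² (v(z) = (z² + z*z) + 22 = (z² + z²) + 22 = 2*z² + 22 = 22 + 2*z²)
-11945/(-32793) + v(169)/24387 = -11945/(-32793) + (22 + 2*169²)/24387 = -11945*(-1/32793) + (22 + 2*28561)*(1/24387) = 11945/32793 + (22 + 57122)*(1/24387) = 11945/32793 + 57144*(1/24387) = 11945/32793 + 19048/8129 = 721741969/266574297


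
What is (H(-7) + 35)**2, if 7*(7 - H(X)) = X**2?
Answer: 1225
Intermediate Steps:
H(X) = 7 - X**2/7
(H(-7) + 35)**2 = ((7 - 1/7*(-7)**2) + 35)**2 = ((7 - 1/7*49) + 35)**2 = ((7 - 7) + 35)**2 = (0 + 35)**2 = 35**2 = 1225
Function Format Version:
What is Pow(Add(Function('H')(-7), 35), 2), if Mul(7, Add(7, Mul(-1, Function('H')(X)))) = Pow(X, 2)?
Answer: 1225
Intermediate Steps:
Function('H')(X) = Add(7, Mul(Rational(-1, 7), Pow(X, 2)))
Pow(Add(Function('H')(-7), 35), 2) = Pow(Add(Add(7, Mul(Rational(-1, 7), Pow(-7, 2))), 35), 2) = Pow(Add(Add(7, Mul(Rational(-1, 7), 49)), 35), 2) = Pow(Add(Add(7, -7), 35), 2) = Pow(Add(0, 35), 2) = Pow(35, 2) = 1225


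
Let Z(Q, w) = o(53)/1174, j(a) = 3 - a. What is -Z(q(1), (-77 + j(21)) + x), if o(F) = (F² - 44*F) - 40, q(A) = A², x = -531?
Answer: -437/1174 ≈ -0.37223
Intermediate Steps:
o(F) = -40 + F² - 44*F
Z(Q, w) = 437/1174 (Z(Q, w) = (-40 + 53² - 44*53)/1174 = (-40 + 2809 - 2332)*(1/1174) = 437*(1/1174) = 437/1174)
-Z(q(1), (-77 + j(21)) + x) = -1*437/1174 = -437/1174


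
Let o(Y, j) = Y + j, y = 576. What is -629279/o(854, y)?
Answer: -629279/1430 ≈ -440.06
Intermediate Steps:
-629279/o(854, y) = -629279/(854 + 576) = -629279/1430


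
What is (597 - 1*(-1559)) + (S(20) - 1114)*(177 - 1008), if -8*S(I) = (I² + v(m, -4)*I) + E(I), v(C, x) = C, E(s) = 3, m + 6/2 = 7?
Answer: 7824493/8 ≈ 9.7806e+5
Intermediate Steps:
m = 4 (m = -3 + 7 = 4)
S(I) = -3/8 - I/2 - I²/8 (S(I) = -((I² + 4*I) + 3)/8 = -(3 + I² + 4*I)/8 = -3/8 - I/2 - I²/8)
(597 - 1*(-1559)) + (S(20) - 1114)*(177 - 1008) = (597 - 1*(-1559)) + ((-3/8 - ½*20 - ⅛*20²) - 1114)*(177 - 1008) = (597 + 1559) + ((-3/8 - 10 - ⅛*400) - 1114)*(-831) = 2156 + ((-3/8 - 10 - 50) - 1114)*(-831) = 2156 + (-483/8 - 1114)*(-831) = 2156 - 9395/8*(-831) = 2156 + 7807245/8 = 7824493/8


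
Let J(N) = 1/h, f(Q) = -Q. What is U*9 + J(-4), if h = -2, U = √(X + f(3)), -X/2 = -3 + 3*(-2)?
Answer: -½ + 9*√15 ≈ 34.357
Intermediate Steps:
X = 18 (X = -2*(-3 + 3*(-2)) = -2*(-3 - 6) = -2*(-9) = 18)
U = √15 (U = √(18 - 1*3) = √(18 - 3) = √15 ≈ 3.8730)
J(N) = -½ (J(N) = 1/(-2) = -½)
U*9 + J(-4) = √15*9 - ½ = 9*√15 - ½ = -½ + 9*√15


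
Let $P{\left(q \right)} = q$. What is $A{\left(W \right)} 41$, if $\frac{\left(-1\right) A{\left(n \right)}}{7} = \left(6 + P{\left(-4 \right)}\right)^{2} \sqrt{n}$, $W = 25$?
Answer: $-5740$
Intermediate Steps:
$A{\left(n \right)} = - 28 \sqrt{n}$ ($A{\left(n \right)} = - 7 \left(6 - 4\right)^{2} \sqrt{n} = - 7 \cdot 2^{2} \sqrt{n} = - 7 \cdot 4 \sqrt{n} = - 28 \sqrt{n}$)
$A{\left(W \right)} 41 = - 28 \sqrt{25} \cdot 41 = \left(-28\right) 5 \cdot 41 = \left(-140\right) 41 = -5740$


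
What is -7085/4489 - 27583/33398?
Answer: -360444917/149923622 ≈ -2.4042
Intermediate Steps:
-7085/4489 - 27583/33398 = -360444917/149923622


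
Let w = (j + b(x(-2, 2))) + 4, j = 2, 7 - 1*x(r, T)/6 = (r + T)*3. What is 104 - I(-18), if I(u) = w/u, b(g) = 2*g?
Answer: 109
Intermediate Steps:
x(r, T) = 42 - 18*T - 18*r (x(r, T) = 42 - 6*(r + T)*3 = 42 - 6*(T + r)*3 = 42 - 6*(3*T + 3*r) = 42 + (-18*T - 18*r) = 42 - 18*T - 18*r)
w = 90 (w = (2 + 2*(42 - 18*2 - 18*(-2))) + 4 = (2 + 2*(42 - 36 + 36)) + 4 = (2 + 2*42) + 4 = (2 + 84) + 4 = 86 + 4 = 90)
I(u) = 90/u
104 - I(-18) = 104 - 90/(-18) = 104 - 90*(-1)/18 = 104 - 1*(-5) = 104 + 5 = 109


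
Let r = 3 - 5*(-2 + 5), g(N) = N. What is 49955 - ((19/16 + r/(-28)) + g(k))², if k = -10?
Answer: 625753799/12544 ≈ 49885.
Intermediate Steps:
r = -12 (r = 3 - 5*3 = 3 - 15 = -12)
49955 - ((19/16 + r/(-28)) + g(k))² = 49955 - ((19/16 - 12/(-28)) - 10)² = 49955 - ((19*(1/16) - 12*(-1/28)) - 10)² = 49955 - ((19/16 + 3/7) - 10)² = 49955 - (181/112 - 10)² = 49955 - (-939/112)² = 49955 - 1*881721/12544 = 49955 - 881721/12544 = 625753799/12544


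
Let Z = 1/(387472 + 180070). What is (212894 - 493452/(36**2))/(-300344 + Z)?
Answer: -80406796621/113638556298 ≈ -0.70757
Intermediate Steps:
Z = 1/567542 ≈ 1.7620e-6
(212894 - 493452/(36**2))/(-300344 + Z) = (212894 - 493452/(36**2))/(-300344 + 1/567542) = (212894 - 493452/1296)/(-170457834447/567542) = (212894 - 493452*1/1296)*(-567542/170457834447) = (212894 - 1523/4)*(-567542/170457834447) = (850053/4)*(-567542/170457834447) = -80406796621/113638556298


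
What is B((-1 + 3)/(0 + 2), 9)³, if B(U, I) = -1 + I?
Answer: 512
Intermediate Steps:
B((-1 + 3)/(0 + 2), 9)³ = (-1 + 9)³ = 8³ = 512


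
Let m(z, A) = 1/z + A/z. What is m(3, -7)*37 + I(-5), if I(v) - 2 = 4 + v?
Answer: -73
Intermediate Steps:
I(v) = 6 + v (I(v) = 2 + (4 + v) = 6 + v)
m(z, A) = 1/z + A/z
m(3, -7)*37 + I(-5) = ((1 - 7)/3)*37 + (6 - 5) = ((⅓)*(-6))*37 + 1 = -2*37 + 1 = -74 + 1 = -73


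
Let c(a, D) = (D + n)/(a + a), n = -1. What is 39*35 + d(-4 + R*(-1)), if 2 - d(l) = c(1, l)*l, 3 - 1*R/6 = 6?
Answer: 1276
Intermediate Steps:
R = -18 (R = 18 - 6*6 = 18 - 36 = -18)
c(a, D) = (-1 + D)/(2*a) (c(a, D) = (D - 1)/(a + a) = (-1 + D)/((2*a)) = (-1 + D)*(1/(2*a)) = (-1 + D)/(2*a))
d(l) = 2 - l*(-½ + l/2) (d(l) = 2 - (½)*(-1 + l)/1*l = 2 - (½)*1*(-1 + l)*l = 2 - (-½ + l/2)*l = 2 - l*(-½ + l/2))
39*35 + d(-4 + R*(-1)) = 39*35 + (2 - (-4 - 18*(-1))*(-1 + (-4 - 18*(-1)))/2) = 1365 + (2 - (-4 + 18)*(-1 + (-4 + 18))/2) = 1365 + (2 - ½*14*(-1 + 14)) = 1365 + (2 - ½*14*13) = 1365 + (2 - 91) = 1365 - 89 = 1276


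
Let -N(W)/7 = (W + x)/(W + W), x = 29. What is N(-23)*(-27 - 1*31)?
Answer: -1218/23 ≈ -52.957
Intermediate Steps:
N(W) = -7*(29 + W)/(2*W) (N(W) = -7*(W + 29)/(W + W) = -7*(29 + W)/(2*W))
N(-23)*(-27 - 1*31) = ((7/2)*(-29 - 1*(-23))/(-23))*(-27 - 1*31) = ((7/2)*(-1/23)*(-29 + 23))*(-27 - 31) = ((7/2)*(-1/23)*(-6))*(-58) = (21/23)*(-58) = -1218/23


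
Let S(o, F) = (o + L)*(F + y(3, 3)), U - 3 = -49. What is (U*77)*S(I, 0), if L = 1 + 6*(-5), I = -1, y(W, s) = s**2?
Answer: 956340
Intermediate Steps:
U = -46 (U = 3 - 49 = -46)
L = -29 (L = 1 - 30 = -29)
S(o, F) = (-29 + o)*(9 + F) (S(o, F) = (o - 29)*(F + 3**2) = (-29 + o)*(F + 9) = (-29 + o)*(9 + F))
(U*77)*S(I, 0) = (-46*77)*(-261 - 29*0 + 9*(-1) + 0*(-1)) = -3542*(-261 + 0 - 9 + 0) = -3542*(-270) = 956340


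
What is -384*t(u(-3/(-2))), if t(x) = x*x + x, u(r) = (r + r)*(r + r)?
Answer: -34560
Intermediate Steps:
u(r) = 4*r**2 (u(r) = (2*r)*(2*r) = 4*r**2)
t(x) = x + x**2 (t(x) = x**2 + x = x + x**2)
-384*t(u(-3/(-2))) = -384*4*(-3/(-2))**2*(1 + 4*(-3/(-2))**2) = -384*4*(-3*(-1/2))**2*(1 + 4*(-3*(-1/2))**2) = -384*4*(3/2)**2*(1 + 4*(3/2)**2) = -384*4*(9/4)*(1 + 4*(9/4)) = -3456*(1 + 9) = -3456*10 = -384*90 = -34560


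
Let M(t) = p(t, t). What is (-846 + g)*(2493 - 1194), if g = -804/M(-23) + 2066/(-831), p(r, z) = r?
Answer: -6732713536/6371 ≈ -1.0568e+6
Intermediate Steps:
M(t) = t
g = 620606/19113 (g = -804/(-23) + 2066/(-831) = -804*(-1/23) + 2066*(-1/831) = 804/23 - 2066/831 = 620606/19113 ≈ 32.470)
(-846 + g)*(2493 - 1194) = (-846 + 620606/19113)*(2493 - 1194) = -15548992/19113*1299 = -6732713536/6371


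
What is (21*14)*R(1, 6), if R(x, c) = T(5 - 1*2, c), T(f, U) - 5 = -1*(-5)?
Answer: 2940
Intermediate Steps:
T(f, U) = 10 (T(f, U) = 5 - 1*(-5) = 5 + 5 = 10)
R(x, c) = 10
(21*14)*R(1, 6) = (21*14)*10 = 294*10 = 2940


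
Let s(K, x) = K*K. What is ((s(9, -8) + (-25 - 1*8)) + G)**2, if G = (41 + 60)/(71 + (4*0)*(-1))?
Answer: 12313081/5041 ≈ 2442.6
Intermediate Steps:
s(K, x) = K**2
G = 101/71 (G = 101/(71 + 0*(-1)) = 101/(71 + 0) = 101/71 ≈ 1.4225)
((s(9, -8) + (-25 - 1*8)) + G)**2 = ((9**2 + (-25 - 1*8)) + 101/71)**2 = ((81 + (-25 - 8)) + 101/71)**2 = ((81 - 33) + 101/71)**2 = (48 + 101/71)**2 = (3509/71)**2 = 12313081/5041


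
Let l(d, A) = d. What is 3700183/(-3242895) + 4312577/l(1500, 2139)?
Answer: 931978941061/324289500 ≈ 2873.9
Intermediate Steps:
3700183/(-3242895) + 4312577/l(1500, 2139) = 3700183/(-3242895) + 4312577/1500 = 3700183*(-1/3242895) + 4312577*(1/1500) = -3700183/3242895 + 4312577/1500 = 931978941061/324289500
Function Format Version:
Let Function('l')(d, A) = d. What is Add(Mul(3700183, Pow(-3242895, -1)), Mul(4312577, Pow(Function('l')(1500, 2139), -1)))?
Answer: Rational(931978941061, 324289500) ≈ 2873.9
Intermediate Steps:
Add(Mul(3700183, Pow(-3242895, -1)), Mul(4312577, Pow(Function('l')(1500, 2139), -1))) = Add(Mul(3700183, Pow(-3242895, -1)), Mul(4312577, Pow(1500, -1))) = Add(Mul(3700183, Rational(-1, 3242895)), Mul(4312577, Rational(1, 1500))) = Add(Rational(-3700183, 3242895), Rational(4312577, 1500)) = Rational(931978941061, 324289500)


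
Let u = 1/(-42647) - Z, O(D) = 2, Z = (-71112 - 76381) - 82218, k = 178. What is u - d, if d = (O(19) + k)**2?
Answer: 8414722216/42647 ≈ 1.9731e+5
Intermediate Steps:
Z = -229711 (Z = -147493 - 82218 = -229711)
d = 32400 (d = (2 + 178)**2 = 180**2 = 32400)
u = 9796485016/42647 (u = 1/(-42647) - 1*(-229711) = -1/42647 + 229711 = 9796485016/42647 ≈ 2.2971e+5)
u - d = 9796485016/42647 - 1*32400 = 9796485016/42647 - 32400 = 8414722216/42647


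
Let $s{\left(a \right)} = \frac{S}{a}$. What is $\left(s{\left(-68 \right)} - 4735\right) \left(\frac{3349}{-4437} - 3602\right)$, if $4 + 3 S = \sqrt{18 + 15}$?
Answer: $\frac{227071993396}{13311} + \frac{940319 \sqrt{33}}{53244} \approx 1.7059 \cdot 10^{7}$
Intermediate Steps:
$S = - \frac{4}{3} + \frac{\sqrt{33}}{3}$ ($S = - \frac{4}{3} + \frac{\sqrt{18 + 15}}{3} = - \frac{4}{3} + \frac{\sqrt{33}}{3} \approx 0.58152$)
$s{\left(a \right)} = \frac{- \frac{4}{3} + \frac{\sqrt{33}}{3}}{a}$
$\left(s{\left(-68 \right)} - 4735\right) \left(\frac{3349}{-4437} - 3602\right) = \left(\frac{-4 + \sqrt{33}}{3 \left(-68\right)} - 4735\right) \left(\frac{3349}{-4437} - 3602\right) = \left(\frac{1}{3} \left(- \frac{1}{68}\right) \left(-4 + \sqrt{33}\right) - 4735\right) \left(3349 \left(- \frac{1}{4437}\right) - 3602\right) = \left(\left(\frac{1}{51} - \frac{\sqrt{33}}{204}\right) - 4735\right) \left(- \frac{197}{261} - 3602\right) = \left(- \frac{241484}{51} - \frac{\sqrt{33}}{204}\right) \left(- \frac{940319}{261}\right) = \frac{227071993396}{13311} + \frac{940319 \sqrt{33}}{53244}$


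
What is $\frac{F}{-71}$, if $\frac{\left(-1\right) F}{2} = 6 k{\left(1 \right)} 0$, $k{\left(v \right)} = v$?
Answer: $0$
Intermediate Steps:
$F = 0$ ($F = - 2 \cdot 6 \cdot 1 \cdot 0 = - 2 \cdot 6 \cdot 0 = \left(-2\right) 0 = 0$)
$\frac{F}{-71} = \frac{0}{-71} = 0 \left(- \frac{1}{71}\right) = 0$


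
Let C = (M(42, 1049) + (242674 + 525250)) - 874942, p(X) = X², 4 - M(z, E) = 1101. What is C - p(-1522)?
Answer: -2424599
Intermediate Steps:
M(z, E) = -1097 (M(z, E) = 4 - 1*1101 = 4 - 1101 = -1097)
C = -108115 (C = (-1097 + (242674 + 525250)) - 874942 = (-1097 + 767924) - 874942 = 766827 - 874942 = -108115)
C - p(-1522) = -108115 - 1*(-1522)² = -108115 - 1*2316484 = -108115 - 2316484 = -2424599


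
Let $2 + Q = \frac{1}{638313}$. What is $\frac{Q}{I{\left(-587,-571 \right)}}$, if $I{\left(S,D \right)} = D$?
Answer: $\frac{1276625}{364476723} \approx 0.0035026$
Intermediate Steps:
$Q = - \frac{1276625}{638313}$ ($Q = -2 + \frac{1}{638313} = - \frac{1276625}{638313} \approx -2.0$)
$\frac{Q}{I{\left(-587,-571 \right)}} = - \frac{1276625}{638313 \left(-571\right)} = \left(- \frac{1276625}{638313}\right) \left(- \frac{1}{571}\right) = \frac{1276625}{364476723}$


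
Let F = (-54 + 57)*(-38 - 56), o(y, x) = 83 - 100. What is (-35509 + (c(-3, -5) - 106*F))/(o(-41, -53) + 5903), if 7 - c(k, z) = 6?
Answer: -104/109 ≈ -0.95413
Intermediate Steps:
c(k, z) = 1 (c(k, z) = 7 - 1*6 = 7 - 6 = 1)
o(y, x) = -17
F = -282 (F = 3*(-94) = -282)
(-35509 + (c(-3, -5) - 106*F))/(o(-41, -53) + 5903) = (-35509 + (1 - 106*(-282)))/(-17 + 5903) = (-35509 + (1 + 29892))/5886 = (-35509 + 29893)*(1/5886) = -5616*1/5886 = -104/109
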